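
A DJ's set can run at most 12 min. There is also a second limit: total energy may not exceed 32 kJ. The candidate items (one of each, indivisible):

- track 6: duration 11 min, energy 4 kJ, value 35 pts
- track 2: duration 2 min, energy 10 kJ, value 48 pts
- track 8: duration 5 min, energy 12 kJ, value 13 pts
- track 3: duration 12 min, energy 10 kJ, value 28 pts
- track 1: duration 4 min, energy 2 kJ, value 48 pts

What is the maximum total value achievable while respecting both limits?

Feasible sets respecting both limits:
- track 2+track 8+track 1: duration 11, energy 24, value 109
- track 2+track 1: duration 6, energy 12, value 96
- track 2+track 8: duration 7, energy 22, value 61
Best: 109 pts.

109 pts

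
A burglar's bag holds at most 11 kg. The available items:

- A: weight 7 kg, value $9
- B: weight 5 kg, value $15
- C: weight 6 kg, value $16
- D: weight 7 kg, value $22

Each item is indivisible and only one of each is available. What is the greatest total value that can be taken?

Check high-value combinations within 11 kg:
- B+C: weight 5+6=11, value 15+16=31
- D: weight 7, value 22
- C: weight 6, value 16
- B: weight 5, value 15
Best: $31.

$31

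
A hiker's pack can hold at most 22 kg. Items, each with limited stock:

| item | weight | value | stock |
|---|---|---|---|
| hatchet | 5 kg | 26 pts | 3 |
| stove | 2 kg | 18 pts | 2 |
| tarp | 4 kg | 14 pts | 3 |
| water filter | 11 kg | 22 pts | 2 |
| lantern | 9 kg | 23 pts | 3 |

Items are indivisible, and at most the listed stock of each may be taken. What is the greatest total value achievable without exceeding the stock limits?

Best selections within weight 22 and stock limits:
- 2×hatchet + 2×stove + 2×tarp: weight 22, value 116
- 3×hatchet + 2×stove: weight 19, value 114
- 3×hatchet + 1×stove + 1×tarp: weight 21, value 110
- 1×hatchet + 2×stove + 3×tarp: weight 21, value 104
Best: 116 pts.

116 pts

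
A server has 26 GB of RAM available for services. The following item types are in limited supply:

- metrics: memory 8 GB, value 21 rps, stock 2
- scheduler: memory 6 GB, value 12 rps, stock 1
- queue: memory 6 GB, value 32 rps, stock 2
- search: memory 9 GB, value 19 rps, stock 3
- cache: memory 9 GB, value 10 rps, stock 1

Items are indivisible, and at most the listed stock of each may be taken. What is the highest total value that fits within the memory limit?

97 rps

Best selections within memory 26 and stock limits:
- 1×metrics + 1×scheduler + 2×queue: memory 26, value 97
- 1×metrics + 2×queue: memory 20, value 85
- 2×queue + 1×search: memory 21, value 83
- 1×scheduler + 2×queue: memory 18, value 76
Best: 97 rps.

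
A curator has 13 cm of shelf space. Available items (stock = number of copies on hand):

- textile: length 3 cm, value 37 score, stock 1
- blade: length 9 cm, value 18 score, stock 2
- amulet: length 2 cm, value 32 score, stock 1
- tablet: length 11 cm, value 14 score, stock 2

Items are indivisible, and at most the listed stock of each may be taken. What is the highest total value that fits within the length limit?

69 score

Top feasible selections:
- 1×textile + 1×amulet: length 5, value 69
- 1×textile + 1×blade: length 12, value 55
- 1×blade + 1×amulet: length 11, value 50
- 1×amulet + 1×tablet: length 13, value 46
Best: 69 score.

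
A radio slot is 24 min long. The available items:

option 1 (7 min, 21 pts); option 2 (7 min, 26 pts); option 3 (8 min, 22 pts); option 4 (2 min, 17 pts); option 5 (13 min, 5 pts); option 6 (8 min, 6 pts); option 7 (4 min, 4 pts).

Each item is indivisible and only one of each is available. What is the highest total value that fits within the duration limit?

This is a 0/1 knapsack; check combinations near the capacity.
- option 1+option 2+option 3+option 4: duration 7+7+8+2=24, value 21+26+22+17=86
- option 1+option 2+option 4+option 6: duration 7+7+2+8=24, value 21+26+17+6=70
- option 2+option 3+option 4+option 7: duration 7+8+2+4=21, value 26+22+17+4=69
- option 1+option 2+option 3: duration 7+7+8=22, value 21+26+22=69
- option 1+option 2+option 4+option 7: duration 7+7+2+4=20, value 21+26+17+4=68
Best: 86 pts.

86 pts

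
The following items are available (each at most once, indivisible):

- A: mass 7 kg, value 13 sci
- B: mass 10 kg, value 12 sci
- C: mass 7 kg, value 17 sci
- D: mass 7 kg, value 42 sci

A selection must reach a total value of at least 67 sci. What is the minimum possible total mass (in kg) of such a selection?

21

Subsets with value ≥ 67, sorted by total mass:
- A+C+D: mass 21, value 72
- B+C+D: mass 24, value 71
- A+B+D: mass 24, value 67
- A+B+C+D: mass 31, value 84
Minimum mass: 21 kg.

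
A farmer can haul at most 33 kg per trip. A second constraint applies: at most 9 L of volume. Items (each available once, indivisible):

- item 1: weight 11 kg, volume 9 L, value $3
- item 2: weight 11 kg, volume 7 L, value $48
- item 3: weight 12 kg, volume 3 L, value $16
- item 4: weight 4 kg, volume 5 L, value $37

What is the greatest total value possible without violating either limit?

$53

Feasible sets respecting both limits:
- item 3+item 4: weight 16, volume 8, value 53
- item 2: weight 11, volume 7, value 48
- item 4: weight 4, volume 5, value 37
- item 3: weight 12, volume 3, value 16
Best: $53.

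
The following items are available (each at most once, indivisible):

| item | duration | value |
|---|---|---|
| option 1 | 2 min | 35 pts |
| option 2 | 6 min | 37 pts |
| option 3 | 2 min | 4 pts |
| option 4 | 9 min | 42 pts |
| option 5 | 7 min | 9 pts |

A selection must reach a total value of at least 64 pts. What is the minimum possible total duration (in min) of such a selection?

Subsets with value ≥ 64, sorted by total duration:
- option 1+option 2: duration 8, value 72
- option 1+option 2+option 3: duration 10, value 76
- option 1+option 4: duration 11, value 77
- option 1+option 3+option 4: duration 13, value 81
Minimum duration: 8 min.

8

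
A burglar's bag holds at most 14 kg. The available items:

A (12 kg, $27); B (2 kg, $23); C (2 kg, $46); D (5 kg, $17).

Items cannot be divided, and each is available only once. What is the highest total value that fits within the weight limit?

$86

Check high-value combinations within 14 kg:
- B+C+D: weight 2+2+5=9, value 23+46+17=86
- A+C: weight 12+2=14, value 27+46=73
- B+C: weight 2+2=4, value 23+46=69
- C+D: weight 2+5=7, value 46+17=63
- A+B: weight 12+2=14, value 27+23=50
Best: $86.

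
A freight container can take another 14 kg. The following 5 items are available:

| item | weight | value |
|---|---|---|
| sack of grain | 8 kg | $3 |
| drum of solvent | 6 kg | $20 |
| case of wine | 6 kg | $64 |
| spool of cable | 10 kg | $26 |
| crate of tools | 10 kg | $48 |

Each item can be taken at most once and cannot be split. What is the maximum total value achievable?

This is a 0/1 knapsack; check combinations near the capacity.
- drum of solvent+case of wine: weight 6+6=12, value 20+64=84
- sack of grain+case of wine: weight 8+6=14, value 3+64=67
- case of wine: weight 6, value 64
- crate of tools: weight 10, value 48
Best: $84.

$84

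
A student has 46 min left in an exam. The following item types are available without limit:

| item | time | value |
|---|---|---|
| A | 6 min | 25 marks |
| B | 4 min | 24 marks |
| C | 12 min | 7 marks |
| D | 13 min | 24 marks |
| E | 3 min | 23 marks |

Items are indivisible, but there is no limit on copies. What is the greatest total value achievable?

346 marks

Best value-per-unit is E at 23/3; filling with it alone gives 15×23 = 345.
Optimal mix: 1×B + 14×E → time 46, value 346.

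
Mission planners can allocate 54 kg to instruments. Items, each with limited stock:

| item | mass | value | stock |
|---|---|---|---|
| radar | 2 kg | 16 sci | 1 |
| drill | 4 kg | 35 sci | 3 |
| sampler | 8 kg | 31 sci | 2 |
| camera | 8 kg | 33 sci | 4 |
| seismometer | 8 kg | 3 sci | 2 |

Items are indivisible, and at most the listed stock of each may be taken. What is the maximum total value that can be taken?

Top feasible selections:
- 1×radar + 3×drill + 1×sampler + 4×camera: mass 54, value 284
- 1×radar + 3×drill + 2×sampler + 3×camera: mass 54, value 282
- 3×drill + 1×sampler + 4×camera: mass 52, value 268
Best: 284 sci.

284 sci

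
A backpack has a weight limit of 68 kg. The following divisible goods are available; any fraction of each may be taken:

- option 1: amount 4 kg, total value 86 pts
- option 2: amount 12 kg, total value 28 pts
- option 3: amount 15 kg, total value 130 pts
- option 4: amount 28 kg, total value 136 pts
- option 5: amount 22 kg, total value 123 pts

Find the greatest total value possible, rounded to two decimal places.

Take in order of value per unit:
- option 1 (86/4 per unit): all 4 → value 86, running total 86.00
- option 3 (130/15 per unit): all 15 → value 130, running total 216.00
- option 5 (123/22 per unit): all 22 → value 123, running total 339.00
- option 4 (136/28 per unit): 27 of 28 → value 27×136/28 = 131.1429, running total 470.14
Total 470.14.

470.14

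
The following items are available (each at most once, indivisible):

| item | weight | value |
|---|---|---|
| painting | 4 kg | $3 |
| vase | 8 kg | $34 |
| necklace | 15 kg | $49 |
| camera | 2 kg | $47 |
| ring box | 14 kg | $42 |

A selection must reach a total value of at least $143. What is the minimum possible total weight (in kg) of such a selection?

Subsets with value ≥ 143, sorted by total weight:
- vase+necklace+camera+ring box: weight 39, value 172
- painting+vase+necklace+camera+ring box: weight 43, value 175
Minimum weight: 39 kg.

39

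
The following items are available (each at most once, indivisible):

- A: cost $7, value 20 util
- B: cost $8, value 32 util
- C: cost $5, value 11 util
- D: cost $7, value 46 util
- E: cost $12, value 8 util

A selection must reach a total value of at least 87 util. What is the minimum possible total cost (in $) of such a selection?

20

Subsets with value ≥ 87, sorted by total cost:
- B+C+D: cost 20, value 89
- A+B+D: cost 22, value 98
- A+B+C+D: cost 27, value 109
Minimum cost: 20 $.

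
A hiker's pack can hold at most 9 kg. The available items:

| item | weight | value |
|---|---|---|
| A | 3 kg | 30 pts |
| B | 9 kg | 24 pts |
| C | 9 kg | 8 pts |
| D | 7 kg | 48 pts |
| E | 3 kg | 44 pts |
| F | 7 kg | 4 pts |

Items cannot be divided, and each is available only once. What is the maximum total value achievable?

74 pts

Check high-value combinations within 9 kg:
- A+E: weight 3+3=6, value 30+44=74
- D: weight 7, value 48
- E: weight 3, value 44
- A: weight 3, value 30
Best: 74 pts.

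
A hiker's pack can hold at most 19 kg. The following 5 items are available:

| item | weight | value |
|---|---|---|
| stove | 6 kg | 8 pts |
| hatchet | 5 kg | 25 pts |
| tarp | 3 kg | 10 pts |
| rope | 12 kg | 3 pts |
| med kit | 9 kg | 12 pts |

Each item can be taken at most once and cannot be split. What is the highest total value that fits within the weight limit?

47 pts

Check high-value combinations within 19 kg:
- hatchet+tarp+med kit: weight 5+3+9=17, value 25+10+12=47
- stove+hatchet+tarp: weight 6+5+3=14, value 8+25+10=43
- hatchet+med kit: weight 5+9=14, value 25+12=37
- hatchet+tarp: weight 5+3=8, value 25+10=35
Best: 47 pts.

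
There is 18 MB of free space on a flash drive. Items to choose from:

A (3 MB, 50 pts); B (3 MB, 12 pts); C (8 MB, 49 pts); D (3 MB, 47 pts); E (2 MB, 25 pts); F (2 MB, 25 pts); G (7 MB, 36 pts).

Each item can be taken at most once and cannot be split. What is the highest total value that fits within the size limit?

Check high-value combinations within 18 MB:
- A+C+D+E+F: size 3+8+3+2+2=18, value 50+49+47+25+25=196
- A+D+E+F+G: size 3+3+2+2+7=17, value 50+47+25+25+36=183
- A+C+D+E: size 3+8+3+2=16, value 50+49+47+25=171
- A+C+D+F: size 3+8+3+2=16, value 50+49+47+25=171
Best: 196 pts.

196 pts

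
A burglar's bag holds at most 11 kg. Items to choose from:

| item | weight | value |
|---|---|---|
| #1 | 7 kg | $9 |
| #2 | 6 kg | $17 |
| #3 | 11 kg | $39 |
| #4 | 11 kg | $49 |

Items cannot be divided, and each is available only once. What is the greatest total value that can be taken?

$49

Check high-value combinations within 11 kg:
- #4: weight 11, value 49
- #3: weight 11, value 39
- #2: weight 6, value 17
Best: $49.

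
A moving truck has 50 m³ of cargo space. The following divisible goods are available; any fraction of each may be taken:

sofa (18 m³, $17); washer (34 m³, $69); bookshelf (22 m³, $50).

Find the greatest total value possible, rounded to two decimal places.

Take in order of value per unit:
- bookshelf (50/22 per unit): all 22 → value 50, running total 50.00
- washer (69/34 per unit): 28 of 34 → value 28×69/34 = 56.8235, running total 106.82
Total 106.82.

106.82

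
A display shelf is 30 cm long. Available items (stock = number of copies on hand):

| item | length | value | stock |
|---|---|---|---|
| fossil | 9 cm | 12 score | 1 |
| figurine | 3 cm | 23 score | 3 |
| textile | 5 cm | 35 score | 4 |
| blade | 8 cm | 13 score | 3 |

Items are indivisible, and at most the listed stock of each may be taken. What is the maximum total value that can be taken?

209 score

Best selections within length 30 and stock limits:
- 3×figurine + 4×textile: length 29, value 209
- 2×figurine + 4×textile: length 26, value 186
Best: 209 score.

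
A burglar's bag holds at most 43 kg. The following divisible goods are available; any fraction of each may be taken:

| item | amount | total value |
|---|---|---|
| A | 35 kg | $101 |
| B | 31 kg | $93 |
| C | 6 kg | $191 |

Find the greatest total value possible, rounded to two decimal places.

301.31

Take in order of value per unit:
- C (191/6 per unit): all 6 → value 191, running total 191.00
- B (93/31 per unit): all 31 → value 93, running total 284.00
- A (101/35 per unit): 6 of 35 → value 6×101/35 = 17.3143, running total 301.31
Total 301.31.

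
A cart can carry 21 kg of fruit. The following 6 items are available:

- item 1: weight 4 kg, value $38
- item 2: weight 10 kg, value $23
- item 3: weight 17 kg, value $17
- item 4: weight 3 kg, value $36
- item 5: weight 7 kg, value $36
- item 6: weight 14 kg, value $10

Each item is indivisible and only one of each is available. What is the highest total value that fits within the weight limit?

Check high-value combinations within 21 kg:
- item 1+item 4+item 5: weight 4+3+7=14, value 38+36+36=110
- item 1+item 2+item 4: weight 4+10+3=17, value 38+23+36=97
- item 1+item 2+item 5: weight 4+10+7=21, value 38+23+36=97
- item 2+item 4+item 5: weight 10+3+7=20, value 23+36+36=95
Best: $110.

$110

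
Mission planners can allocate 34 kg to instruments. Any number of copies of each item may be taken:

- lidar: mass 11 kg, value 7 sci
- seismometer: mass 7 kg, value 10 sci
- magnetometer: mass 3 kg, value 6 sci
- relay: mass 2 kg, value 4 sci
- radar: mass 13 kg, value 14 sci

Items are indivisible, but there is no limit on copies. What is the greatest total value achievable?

68 sci

Best value-per-unit is magnetometer at 6/3; filling with it alone gives 11×6 = 66.
Optimal mix: 10×magnetometer + 2×relay → mass 34, value 68.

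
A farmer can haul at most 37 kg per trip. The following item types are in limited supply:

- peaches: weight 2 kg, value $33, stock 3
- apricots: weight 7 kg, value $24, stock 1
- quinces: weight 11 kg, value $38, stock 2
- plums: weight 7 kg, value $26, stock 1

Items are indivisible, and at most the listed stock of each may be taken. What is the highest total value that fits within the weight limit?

$201

Top feasible selections:
- 3×peaches + 2×quinces + 1×plums: weight 35, value 201
- 3×peaches + 1×apricots + 2×quinces: weight 35, value 199
Best: $201.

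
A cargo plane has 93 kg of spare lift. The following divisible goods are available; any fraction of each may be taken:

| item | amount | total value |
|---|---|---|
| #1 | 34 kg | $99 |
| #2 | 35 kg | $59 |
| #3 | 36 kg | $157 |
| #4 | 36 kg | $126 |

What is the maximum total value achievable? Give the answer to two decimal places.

344.15

Take in order of value per unit:
- #3 (157/36 per unit): all 36 → value 157, running total 157.00
- #4 (126/36 per unit): all 36 → value 126, running total 283.00
- #1 (99/34 per unit): 21 of 34 → value 21×99/34 = 61.1471, running total 344.15
Total 344.15.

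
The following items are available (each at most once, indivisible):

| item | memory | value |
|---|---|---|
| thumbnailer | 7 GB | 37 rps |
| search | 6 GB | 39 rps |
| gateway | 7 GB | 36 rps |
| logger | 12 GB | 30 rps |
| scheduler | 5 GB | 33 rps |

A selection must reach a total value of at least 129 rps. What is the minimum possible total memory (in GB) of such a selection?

25

Subsets with value ≥ 129, sorted by total memory:
- thumbnailer+search+gateway+scheduler: memory 25, value 145
- thumbnailer+search+logger+scheduler: memory 30, value 139
Minimum memory: 25 GB.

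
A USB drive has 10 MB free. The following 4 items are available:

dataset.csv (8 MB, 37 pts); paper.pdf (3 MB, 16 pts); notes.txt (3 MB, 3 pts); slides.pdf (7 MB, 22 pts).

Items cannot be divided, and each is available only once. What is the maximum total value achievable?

38 pts

Check high-value combinations within 10 MB:
- paper.pdf+slides.pdf: size 3+7=10, value 16+22=38
- dataset.csv: size 8, value 37
- notes.txt+slides.pdf: size 3+7=10, value 3+22=25
Best: 38 pts.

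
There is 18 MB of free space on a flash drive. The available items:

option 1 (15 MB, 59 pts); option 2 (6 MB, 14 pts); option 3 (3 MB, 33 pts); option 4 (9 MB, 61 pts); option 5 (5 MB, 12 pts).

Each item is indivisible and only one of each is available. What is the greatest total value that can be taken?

108 pts

Check high-value combinations within 18 MB:
- option 2+option 3+option 4: size 6+3+9=18, value 14+33+61=108
- option 3+option 4+option 5: size 3+9+5=17, value 33+61+12=106
- option 3+option 4: size 3+9=12, value 33+61=94
- option 1+option 3: size 15+3=18, value 59+33=92
- option 2+option 4: size 6+9=15, value 14+61=75
Best: 108 pts.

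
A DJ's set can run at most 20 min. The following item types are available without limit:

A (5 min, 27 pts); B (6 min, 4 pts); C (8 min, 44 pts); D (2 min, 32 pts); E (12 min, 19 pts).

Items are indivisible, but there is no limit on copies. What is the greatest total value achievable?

320 pts

Best value-per-unit is D at 32/2, and filling with it alone uses duration 10×2=20. No mix of the others beats 10×32 = 320.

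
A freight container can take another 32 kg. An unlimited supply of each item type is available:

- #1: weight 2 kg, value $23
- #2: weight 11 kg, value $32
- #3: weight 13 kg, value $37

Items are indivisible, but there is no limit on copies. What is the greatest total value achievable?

Best value-per-unit is #1 at 23/2, and filling with it alone uses weight 16×2=32. No mix of the others beats 16×23 = 368.

$368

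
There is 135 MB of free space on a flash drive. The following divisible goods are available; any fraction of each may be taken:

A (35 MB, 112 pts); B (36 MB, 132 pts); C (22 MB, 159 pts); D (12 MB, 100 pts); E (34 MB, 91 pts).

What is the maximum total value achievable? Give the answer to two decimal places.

Take in order of value per unit:
- D (100/12 per unit): all 12 → value 100, running total 100.00
- C (159/22 per unit): all 22 → value 159, running total 259.00
- B (132/36 per unit): all 36 → value 132, running total 391.00
- A (112/35 per unit): all 35 → value 112, running total 503.00
- E (91/34 per unit): 30 of 34 → value 30×91/34 = 80.2941, running total 583.29
Total 583.29.

583.29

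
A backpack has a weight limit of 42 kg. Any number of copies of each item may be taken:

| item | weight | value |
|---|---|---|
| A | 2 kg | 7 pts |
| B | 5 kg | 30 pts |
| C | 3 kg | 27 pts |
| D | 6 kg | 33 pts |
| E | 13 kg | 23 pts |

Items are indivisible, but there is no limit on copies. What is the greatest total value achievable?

Best value-per-unit is C at 27/3, and filling with it alone uses weight 14×3=42. No mix of the others beats 14×27 = 378.

378 pts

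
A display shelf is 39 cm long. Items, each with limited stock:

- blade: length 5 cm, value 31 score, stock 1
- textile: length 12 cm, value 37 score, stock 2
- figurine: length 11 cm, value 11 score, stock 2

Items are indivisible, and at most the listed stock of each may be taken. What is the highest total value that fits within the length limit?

Best selections within length 39 and stock limits:
- 1×blade + 2×textile: length 29, value 105
- 1×blade + 1×textile + 2×figurine: length 39, value 90
Best: 105 score.

105 score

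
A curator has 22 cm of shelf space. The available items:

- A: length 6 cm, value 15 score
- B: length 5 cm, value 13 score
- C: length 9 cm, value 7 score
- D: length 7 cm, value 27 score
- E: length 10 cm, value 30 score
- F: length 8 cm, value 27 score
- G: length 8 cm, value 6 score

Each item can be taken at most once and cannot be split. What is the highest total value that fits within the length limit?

Check high-value combinations within 22 cm:
- B+D+E: length 5+7+10=22, value 13+27+30=70
- A+D+F: length 6+7+8=21, value 15+27+27=69
- B+D+F: length 5+7+8=20, value 13+27+27=67
- A+B+E: length 6+5+10=21, value 15+13+30=58
Best: 70 score.

70 score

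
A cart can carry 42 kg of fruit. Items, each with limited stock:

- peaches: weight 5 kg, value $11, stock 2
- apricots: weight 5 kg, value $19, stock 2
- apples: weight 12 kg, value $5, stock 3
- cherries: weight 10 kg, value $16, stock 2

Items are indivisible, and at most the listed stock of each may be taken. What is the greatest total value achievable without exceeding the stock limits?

Top feasible selections:
- 2×peaches + 2×apricots + 2×cherries: weight 40, value 92
- 1×peaches + 2×apricots + 2×cherries: weight 35, value 81
Best: $92.

$92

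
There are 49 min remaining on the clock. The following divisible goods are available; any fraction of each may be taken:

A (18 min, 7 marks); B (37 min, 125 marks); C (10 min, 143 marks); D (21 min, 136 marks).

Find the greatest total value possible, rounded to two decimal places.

339.81

Take in order of value per unit:
- C (143/10 per unit): all 10 → value 143, running total 143.00
- D (136/21 per unit): all 21 → value 136, running total 279.00
- B (125/37 per unit): 18 of 37 → value 18×125/37 = 60.8108, running total 339.81
Total 339.81.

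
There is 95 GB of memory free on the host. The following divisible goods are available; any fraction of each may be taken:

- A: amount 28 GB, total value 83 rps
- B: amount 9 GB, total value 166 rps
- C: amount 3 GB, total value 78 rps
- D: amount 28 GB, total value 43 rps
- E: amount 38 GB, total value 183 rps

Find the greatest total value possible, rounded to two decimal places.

Take in order of value per unit:
- C (78/3 per unit): all 3 → value 78, running total 78.00
- B (166/9 per unit): all 9 → value 166, running total 244.00
- E (183/38 per unit): all 38 → value 183, running total 427.00
- A (83/28 per unit): all 28 → value 83, running total 510.00
- D (43/28 per unit): 17 of 28 → value 17×43/28 = 26.1071, running total 536.11
Total 536.11.

536.11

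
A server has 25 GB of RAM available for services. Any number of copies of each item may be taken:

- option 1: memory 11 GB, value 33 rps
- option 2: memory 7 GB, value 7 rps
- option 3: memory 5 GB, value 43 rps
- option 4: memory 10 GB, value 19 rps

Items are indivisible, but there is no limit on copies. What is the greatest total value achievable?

Best value-per-unit is option 3 at 43/5, and filling with it alone uses memory 5×5=25. No mix of the others beats 5×43 = 215.

215 rps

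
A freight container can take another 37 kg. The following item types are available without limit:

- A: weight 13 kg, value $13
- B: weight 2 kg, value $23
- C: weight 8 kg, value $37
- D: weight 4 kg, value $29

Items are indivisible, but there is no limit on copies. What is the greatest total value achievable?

Best value-per-unit is B at 23/2, and filling with it alone uses weight 18×2=36. No mix of the others beats 18×23 = 414.

$414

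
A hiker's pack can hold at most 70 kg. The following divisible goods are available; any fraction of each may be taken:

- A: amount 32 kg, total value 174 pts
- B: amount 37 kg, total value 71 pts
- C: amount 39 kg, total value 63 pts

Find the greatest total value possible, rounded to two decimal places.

Take in order of value per unit:
- A (174/32 per unit): all 32 → value 174, running total 174.00
- B (71/37 per unit): all 37 → value 71, running total 245.00
- C (63/39 per unit): 1 of 39 → value 1×63/39 = 1.6154, running total 246.62
Total 246.62.

246.62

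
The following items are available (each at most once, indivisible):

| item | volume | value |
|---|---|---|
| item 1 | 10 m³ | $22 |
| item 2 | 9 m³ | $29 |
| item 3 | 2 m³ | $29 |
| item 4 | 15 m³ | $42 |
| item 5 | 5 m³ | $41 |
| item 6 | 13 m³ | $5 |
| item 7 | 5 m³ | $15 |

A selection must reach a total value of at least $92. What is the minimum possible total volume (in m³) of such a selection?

16

Subsets with value ≥ 92, sorted by total volume:
- item 2+item 3+item 5: volume 16, value 99
- item 1+item 3+item 5: volume 17, value 92
- item 2+item 3+item 5+item 7: volume 21, value 114
- item 3+item 4+item 5: volume 22, value 112
Minimum volume: 16 m³.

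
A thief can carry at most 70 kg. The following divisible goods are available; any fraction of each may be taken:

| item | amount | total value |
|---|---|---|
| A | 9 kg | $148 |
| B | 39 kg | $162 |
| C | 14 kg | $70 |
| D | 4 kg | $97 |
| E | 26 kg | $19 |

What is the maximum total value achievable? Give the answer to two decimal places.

Take in order of value per unit:
- D (97/4 per unit): all 4 → value 97, running total 97.00
- A (148/9 per unit): all 9 → value 148, running total 245.00
- C (70/14 per unit): all 14 → value 70, running total 315.00
- B (162/39 per unit): all 39 → value 162, running total 477.00
- E (19/26 per unit): 4 of 26 → value 4×19/26 = 2.9231, running total 479.92
Total 479.92.

479.92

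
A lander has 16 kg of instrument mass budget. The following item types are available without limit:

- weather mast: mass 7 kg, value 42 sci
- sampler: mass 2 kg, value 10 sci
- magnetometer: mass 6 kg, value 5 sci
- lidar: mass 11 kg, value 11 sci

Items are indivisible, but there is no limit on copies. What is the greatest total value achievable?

94 sci

Best value-per-unit is weather mast at 42/7; filling with it alone gives 2×42 = 84.
Optimal mix: 2×weather mast + 1×sampler → mass 16, value 94.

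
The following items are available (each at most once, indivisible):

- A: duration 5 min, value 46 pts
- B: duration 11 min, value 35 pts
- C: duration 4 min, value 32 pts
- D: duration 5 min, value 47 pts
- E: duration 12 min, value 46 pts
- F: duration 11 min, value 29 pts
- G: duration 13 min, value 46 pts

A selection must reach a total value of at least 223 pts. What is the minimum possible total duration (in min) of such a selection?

Subsets with value ≥ 223, sorted by total duration:
- A+B+C+D+E+F: duration 48, value 235
- A+B+C+D+F+G: duration 49, value 235
Minimum duration: 48 min.

48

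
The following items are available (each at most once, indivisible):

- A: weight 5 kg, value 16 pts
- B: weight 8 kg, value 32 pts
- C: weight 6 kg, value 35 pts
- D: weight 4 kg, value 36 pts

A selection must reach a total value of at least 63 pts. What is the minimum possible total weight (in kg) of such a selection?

10

Subsets with value ≥ 63, sorted by total weight:
- C+D: weight 10, value 71
- B+D: weight 12, value 68
- B+C: weight 14, value 67
- A+C+D: weight 15, value 87
Minimum weight: 10 kg.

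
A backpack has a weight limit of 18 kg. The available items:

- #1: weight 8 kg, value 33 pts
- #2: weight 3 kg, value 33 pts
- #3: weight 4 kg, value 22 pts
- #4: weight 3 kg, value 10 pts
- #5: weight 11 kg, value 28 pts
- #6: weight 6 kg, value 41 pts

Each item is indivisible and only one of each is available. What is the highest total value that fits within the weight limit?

Check high-value combinations within 18 kg:
- #1+#2+#6: weight 8+3+6=17, value 33+33+41=107
- #2+#3+#4+#6: weight 3+4+3+6=16, value 33+22+10+41=106
- #1+#2+#3+#4: weight 8+3+4+3=18, value 33+33+22+10=98
- #2+#3+#6: weight 3+4+6=13, value 33+22+41=96
Best: 107 pts.

107 pts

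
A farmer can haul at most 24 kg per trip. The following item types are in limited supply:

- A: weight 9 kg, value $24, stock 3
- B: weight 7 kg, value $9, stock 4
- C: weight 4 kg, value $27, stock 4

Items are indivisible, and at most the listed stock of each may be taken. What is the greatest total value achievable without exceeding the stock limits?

$117

Best selections within weight 24 and stock limits:
- 1×B + 4×C: weight 23, value 117
- 4×C: weight 16, value 108
- 1×A + 3×C: weight 21, value 105
- 1×B + 3×C: weight 19, value 90
Best: $117.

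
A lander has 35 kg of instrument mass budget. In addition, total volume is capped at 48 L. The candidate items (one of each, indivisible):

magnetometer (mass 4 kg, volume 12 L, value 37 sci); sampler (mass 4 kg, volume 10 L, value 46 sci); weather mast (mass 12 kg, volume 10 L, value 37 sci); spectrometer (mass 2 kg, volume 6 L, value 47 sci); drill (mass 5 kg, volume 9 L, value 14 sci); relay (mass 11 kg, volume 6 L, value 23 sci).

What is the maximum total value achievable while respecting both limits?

Feasible sets respecting both limits:
- magnetometer+sampler+weather mast+spectrometer+relay: mass 33, volume 44, value 190
- magnetometer+sampler+weather mast+spectrometer+drill: mass 27, volume 47, value 181
- magnetometer+sampler+weather mast+spectrometer: mass 22, volume 38, value 167
- magnetometer+sampler+spectrometer+drill+relay: mass 26, volume 43, value 167
Best: 190 sci.

190 sci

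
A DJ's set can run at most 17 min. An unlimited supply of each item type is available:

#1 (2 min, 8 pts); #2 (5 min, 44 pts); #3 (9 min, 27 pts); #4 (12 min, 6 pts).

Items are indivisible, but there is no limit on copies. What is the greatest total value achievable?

Best value-per-unit is #2 at 44/5; filling with it alone gives 3×44 = 132.
Optimal mix: 1×#1 + 3×#2 → duration 17, value 140.

140 pts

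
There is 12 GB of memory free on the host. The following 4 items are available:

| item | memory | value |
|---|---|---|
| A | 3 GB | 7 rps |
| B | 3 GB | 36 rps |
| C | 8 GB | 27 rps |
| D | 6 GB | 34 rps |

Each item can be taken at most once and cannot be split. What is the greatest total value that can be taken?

Check high-value combinations within 12 GB:
- A+B+D: memory 3+3+6=12, value 7+36+34=77
- B+D: memory 3+6=9, value 36+34=70
- B+C: memory 3+8=11, value 36+27=63
- A+B: memory 3+3=6, value 7+36=43
- A+D: memory 3+6=9, value 7+34=41
Best: 77 rps.

77 rps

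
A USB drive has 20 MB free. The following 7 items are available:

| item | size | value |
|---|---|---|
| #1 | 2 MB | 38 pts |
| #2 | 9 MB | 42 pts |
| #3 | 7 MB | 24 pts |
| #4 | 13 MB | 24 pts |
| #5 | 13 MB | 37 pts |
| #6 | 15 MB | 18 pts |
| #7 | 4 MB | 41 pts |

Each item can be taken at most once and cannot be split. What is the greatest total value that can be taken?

Check high-value combinations within 20 MB:
- #1+#2+#7: size 2+9+4=15, value 38+42+41=121
- #1+#5+#7: size 2+13+4=19, value 38+37+41=116
- #2+#3+#7: size 9+7+4=20, value 42+24+41=107
- #1+#2+#3: size 2+9+7=18, value 38+42+24=104
- #1+#3+#7: size 2+7+4=13, value 38+24+41=103
Best: 121 pts.

121 pts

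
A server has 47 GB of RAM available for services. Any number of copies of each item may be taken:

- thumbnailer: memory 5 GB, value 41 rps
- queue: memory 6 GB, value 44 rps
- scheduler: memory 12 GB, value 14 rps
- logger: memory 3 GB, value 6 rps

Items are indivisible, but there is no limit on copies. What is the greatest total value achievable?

375 rps

Best value-per-unit is thumbnailer at 41/5; filling with it alone gives 9×41 = 369.
Optimal mix: 7×thumbnailer + 2×queue → memory 47, value 375.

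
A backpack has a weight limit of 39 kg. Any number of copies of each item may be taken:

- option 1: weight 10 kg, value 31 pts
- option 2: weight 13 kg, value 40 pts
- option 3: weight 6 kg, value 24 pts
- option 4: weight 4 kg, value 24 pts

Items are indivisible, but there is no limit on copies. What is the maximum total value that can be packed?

216 pts

Best value-per-unit is option 4 at 24/4; filling with it alone gives 9×24 = 216.
Optimal mix: 1×option 3 + 8×option 4 → weight 38, value 216.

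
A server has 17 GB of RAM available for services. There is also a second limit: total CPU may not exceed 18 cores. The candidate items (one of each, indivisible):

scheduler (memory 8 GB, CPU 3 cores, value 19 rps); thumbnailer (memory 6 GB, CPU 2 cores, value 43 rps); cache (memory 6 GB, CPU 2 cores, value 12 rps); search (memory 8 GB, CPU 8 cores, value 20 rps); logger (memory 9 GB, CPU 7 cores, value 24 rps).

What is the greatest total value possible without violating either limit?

Feasible sets respecting both limits:
- thumbnailer+logger: memory 15, CPU 9, value 67
- thumbnailer+search: memory 14, CPU 10, value 63
- scheduler+thumbnailer: memory 14, CPU 5, value 62
- thumbnailer+cache: memory 12, CPU 4, value 55
Best: 67 rps.

67 rps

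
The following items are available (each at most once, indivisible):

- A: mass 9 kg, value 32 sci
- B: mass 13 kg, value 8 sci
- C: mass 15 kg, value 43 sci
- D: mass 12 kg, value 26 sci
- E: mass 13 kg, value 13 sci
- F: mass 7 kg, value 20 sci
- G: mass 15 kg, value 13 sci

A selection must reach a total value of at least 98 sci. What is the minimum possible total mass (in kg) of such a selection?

36

Subsets with value ≥ 98, sorted by total mass:
- A+C+D: mass 36, value 101
- A+C+D+F: mass 43, value 121
Minimum mass: 36 kg.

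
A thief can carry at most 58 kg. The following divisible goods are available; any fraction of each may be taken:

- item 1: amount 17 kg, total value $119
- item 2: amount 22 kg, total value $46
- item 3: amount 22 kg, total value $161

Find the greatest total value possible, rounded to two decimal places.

319.73

Take in order of value per unit:
- item 3 (161/22 per unit): all 22 → value 161, running total 161.00
- item 1 (119/17 per unit): all 17 → value 119, running total 280.00
- item 2 (46/22 per unit): 19 of 22 → value 19×46/22 = 39.7273, running total 319.73
Total 319.73.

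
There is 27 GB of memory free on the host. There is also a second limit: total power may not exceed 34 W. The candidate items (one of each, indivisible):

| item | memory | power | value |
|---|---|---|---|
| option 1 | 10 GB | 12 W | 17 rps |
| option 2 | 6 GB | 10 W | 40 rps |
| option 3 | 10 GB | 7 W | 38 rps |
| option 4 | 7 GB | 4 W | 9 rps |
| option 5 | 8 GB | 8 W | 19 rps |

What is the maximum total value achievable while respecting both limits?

Feasible sets respecting both limits:
- option 2+option 3+option 5: memory 24, power 25, value 97
- option 1+option 2+option 3: memory 26, power 29, value 95
- option 2+option 3+option 4: memory 23, power 21, value 87
- option 2+option 3: memory 16, power 17, value 78
Best: 97 rps.

97 rps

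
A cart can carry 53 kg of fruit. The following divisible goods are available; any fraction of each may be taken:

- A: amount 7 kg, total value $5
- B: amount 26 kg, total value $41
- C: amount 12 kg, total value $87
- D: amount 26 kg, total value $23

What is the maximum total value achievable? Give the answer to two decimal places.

141.27

Take in order of value per unit:
- C (87/12 per unit): all 12 → value 87, running total 87.00
- B (41/26 per unit): all 26 → value 41, running total 128.00
- D (23/26 per unit): 15 of 26 → value 15×23/26 = 13.2692, running total 141.27
Total 141.27.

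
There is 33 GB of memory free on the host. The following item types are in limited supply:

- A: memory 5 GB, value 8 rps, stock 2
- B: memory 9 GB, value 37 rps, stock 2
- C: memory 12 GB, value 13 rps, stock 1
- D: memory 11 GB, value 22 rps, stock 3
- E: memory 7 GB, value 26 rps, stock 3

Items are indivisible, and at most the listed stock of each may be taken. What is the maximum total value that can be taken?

Top feasible selections:
- 2×B + 2×E: memory 32, value 126
- 1×B + 3×E: memory 30, value 115
- 1×A + 2×B + 1×E: memory 30, value 108
- 2×A + 1×B + 2×E: memory 33, value 105
Best: 126 rps.

126 rps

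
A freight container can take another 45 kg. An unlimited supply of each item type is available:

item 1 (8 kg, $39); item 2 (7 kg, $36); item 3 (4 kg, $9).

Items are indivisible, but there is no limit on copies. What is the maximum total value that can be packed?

Best value-per-unit is item 2 at 36/7; filling with it alone gives 6×36 = 216.
Optimal mix: 3×item 1 + 3×item 2 → weight 45, value 225.

$225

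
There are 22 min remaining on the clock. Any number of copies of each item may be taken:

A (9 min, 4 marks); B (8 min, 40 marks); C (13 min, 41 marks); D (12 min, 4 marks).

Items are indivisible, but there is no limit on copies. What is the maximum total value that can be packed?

Best value-per-unit is B at 40/8; filling with it alone gives 2×40 = 80.
Optimal mix: 1×B + 1×C → time 21, value 81.

81 marks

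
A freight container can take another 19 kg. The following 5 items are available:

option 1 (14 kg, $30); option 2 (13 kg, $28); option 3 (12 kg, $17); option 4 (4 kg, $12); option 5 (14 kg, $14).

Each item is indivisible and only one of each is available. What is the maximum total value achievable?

$42

This is a 0/1 knapsack; check combinations near the capacity.
- option 1+option 4: weight 14+4=18, value 30+12=42
- option 2+option 4: weight 13+4=17, value 28+12=40
- option 1: weight 14, value 30
- option 3+option 4: weight 12+4=16, value 17+12=29
Best: $42.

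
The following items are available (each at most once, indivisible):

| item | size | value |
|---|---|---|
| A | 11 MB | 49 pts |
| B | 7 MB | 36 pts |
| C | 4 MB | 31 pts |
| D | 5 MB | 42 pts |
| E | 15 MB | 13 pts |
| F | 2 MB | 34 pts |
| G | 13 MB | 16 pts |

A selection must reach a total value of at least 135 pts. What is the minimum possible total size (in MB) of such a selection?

18

Subsets with value ≥ 135, sorted by total size:
- B+C+D+F: size 18, value 143
- A+C+D+F: size 22, value 156
- A+B+C+F: size 24, value 150
- A+B+D+F: size 25, value 161
Minimum size: 18 MB.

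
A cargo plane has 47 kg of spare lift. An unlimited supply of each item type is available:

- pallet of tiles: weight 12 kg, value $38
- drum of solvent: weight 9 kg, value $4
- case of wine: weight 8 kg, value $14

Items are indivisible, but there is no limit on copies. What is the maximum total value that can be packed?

$128

Best value-per-unit is pallet of tiles at 38/12; filling with it alone gives 3×38 = 114.
Optimal mix: 3×pallet of tiles + 1×case of wine → weight 44, value 128.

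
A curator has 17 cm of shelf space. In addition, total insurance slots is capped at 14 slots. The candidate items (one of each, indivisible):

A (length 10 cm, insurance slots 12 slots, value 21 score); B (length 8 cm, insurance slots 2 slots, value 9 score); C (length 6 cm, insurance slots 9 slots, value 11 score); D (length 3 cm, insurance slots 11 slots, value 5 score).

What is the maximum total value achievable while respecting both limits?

21 score

Feasible sets respecting both limits:
- A: length 10, insurance slots 12, value 21
- B+C: length 14, insurance slots 11, value 20
- B+D: length 11, insurance slots 13, value 14
Best: 21 score.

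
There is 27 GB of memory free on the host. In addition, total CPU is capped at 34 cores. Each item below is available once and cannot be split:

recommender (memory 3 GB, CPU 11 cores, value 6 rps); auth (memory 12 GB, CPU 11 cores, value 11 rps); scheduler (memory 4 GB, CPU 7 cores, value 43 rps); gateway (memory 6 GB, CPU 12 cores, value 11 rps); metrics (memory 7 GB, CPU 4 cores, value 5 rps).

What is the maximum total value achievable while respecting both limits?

65 rps

Feasible sets respecting both limits:
- auth+scheduler+gateway: memory 22, CPU 30, value 65
- recommender+auth+scheduler+metrics: memory 26, CPU 33, value 65
- recommender+scheduler+gateway+metrics: memory 20, CPU 34, value 65
- recommender+auth+scheduler: memory 19, CPU 29, value 60
Best: 65 rps.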